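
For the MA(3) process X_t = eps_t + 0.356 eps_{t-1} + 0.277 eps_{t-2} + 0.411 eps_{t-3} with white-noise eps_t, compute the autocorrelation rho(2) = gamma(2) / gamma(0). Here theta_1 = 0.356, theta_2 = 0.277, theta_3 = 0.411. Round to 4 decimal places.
\rho(2) = 0.3085

For an MA(q) process with theta_0 = 1, the autocovariance is
  gamma(k) = sigma^2 * sum_{i=0..q-k} theta_i * theta_{i+k},
and rho(k) = gamma(k) / gamma(0). Sigma^2 cancels.
  numerator   = (1)*(0.277) + (0.356)*(0.411) = 0.423316.
  denominator = (1)^2 + (0.356)^2 + (0.277)^2 + (0.411)^2 = 1.372386.
  rho(2) = 0.423316 / 1.372386 = 0.3085.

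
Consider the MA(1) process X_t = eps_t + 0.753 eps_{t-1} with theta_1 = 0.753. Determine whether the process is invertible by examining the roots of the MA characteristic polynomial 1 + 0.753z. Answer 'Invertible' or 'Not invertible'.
\text{Invertible}

The MA(q) characteristic polynomial is P(z) = 1 + 0.753z.
Invertibility requires all roots to lie outside the unit circle, i.e. |z| > 1 for every root.
This is linear in z: 1 + (0.753) z = 0  =>  z = -1/(0.753) = -1.328021,  |z| = 1.328021.
Moduli of all roots: 1.3280.
All moduli strictly greater than 1? Yes.
Verdict: Invertible.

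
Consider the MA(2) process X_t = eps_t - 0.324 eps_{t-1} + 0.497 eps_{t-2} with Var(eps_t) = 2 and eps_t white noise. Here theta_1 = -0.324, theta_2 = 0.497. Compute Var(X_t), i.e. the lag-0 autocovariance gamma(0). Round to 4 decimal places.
\gamma(0) = 2.7040

For an MA(q) process X_t = eps_t + sum_i theta_i eps_{t-i} with
Var(eps_t) = sigma^2, the variance is
  gamma(0) = sigma^2 * (1 + sum_i theta_i^2).
  sum_i theta_i^2 = (-0.324)^2 + (0.497)^2 = 0.104976 + 0.247009 = 0.351985.
  gamma(0) = 2 * (1 + 0.351985) = 2 * 1.351985 = 2.70397, which rounds to 2.7040.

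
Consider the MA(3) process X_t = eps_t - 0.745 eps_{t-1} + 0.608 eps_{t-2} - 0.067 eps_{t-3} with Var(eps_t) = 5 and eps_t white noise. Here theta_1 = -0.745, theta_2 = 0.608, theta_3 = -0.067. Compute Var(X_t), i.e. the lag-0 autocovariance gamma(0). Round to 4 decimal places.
\gamma(0) = 9.6459

For an MA(q) process X_t = eps_t + sum_i theta_i eps_{t-i} with
Var(eps_t) = sigma^2, the variance is
  gamma(0) = sigma^2 * (1 + sum_i theta_i^2).
  sum_i theta_i^2 = (-0.745)^2 + (0.608)^2 + (-0.067)^2 = 0.555025 + 0.369664 + 0.004489 = 0.929178.
  gamma(0) = 5 * (1 + 0.929178) = 5 * 1.929178 = 9.64589, which rounds to 9.6459.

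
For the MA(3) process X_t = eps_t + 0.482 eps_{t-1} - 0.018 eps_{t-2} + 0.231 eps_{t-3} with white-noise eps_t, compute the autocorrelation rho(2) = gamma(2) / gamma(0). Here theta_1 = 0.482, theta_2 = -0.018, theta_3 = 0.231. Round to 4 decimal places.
\rho(2) = 0.0726

For an MA(q) process with theta_0 = 1, the autocovariance is
  gamma(k) = sigma^2 * sum_{i=0..q-k} theta_i * theta_{i+k},
and rho(k) = gamma(k) / gamma(0). Sigma^2 cancels.
  numerator   = (1)*(-0.018) + (0.482)*(0.231) = 0.093342.
  denominator = (1)^2 + (0.482)^2 + (-0.018)^2 + (0.231)^2 = 1.286009.
  rho(2) = 0.093342 / 1.286009 = 0.0726.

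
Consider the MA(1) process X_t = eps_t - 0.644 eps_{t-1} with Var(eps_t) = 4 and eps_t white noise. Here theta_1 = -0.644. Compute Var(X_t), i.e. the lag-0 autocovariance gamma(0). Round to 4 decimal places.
\gamma(0) = 5.6589

For an MA(q) process X_t = eps_t + sum_i theta_i eps_{t-i} with
Var(eps_t) = sigma^2, the variance is
  gamma(0) = sigma^2 * (1 + sum_i theta_i^2).
  sum_i theta_i^2 = (-0.644)^2 = 0.414736.
  gamma(0) = 4 * (1 + 0.414736) = 4 * 1.414736 = 5.658944, which rounds to 5.6589.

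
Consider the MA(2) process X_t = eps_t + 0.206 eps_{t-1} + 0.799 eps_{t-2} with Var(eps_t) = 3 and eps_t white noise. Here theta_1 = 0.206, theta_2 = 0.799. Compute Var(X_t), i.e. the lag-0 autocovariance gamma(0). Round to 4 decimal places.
\gamma(0) = 5.0425

For an MA(q) process X_t = eps_t + sum_i theta_i eps_{t-i} with
Var(eps_t) = sigma^2, the variance is
  gamma(0) = sigma^2 * (1 + sum_i theta_i^2).
  sum_i theta_i^2 = (0.206)^2 + (0.799)^2 = 0.042436 + 0.638401 = 0.680837.
  gamma(0) = 3 * (1 + 0.680837) = 3 * 1.680837 = 5.042511, which rounds to 5.0425.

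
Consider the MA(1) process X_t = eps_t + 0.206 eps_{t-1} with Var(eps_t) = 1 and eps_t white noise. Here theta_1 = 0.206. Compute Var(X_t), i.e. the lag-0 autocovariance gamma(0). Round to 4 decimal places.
\gamma(0) = 1.0424

For an MA(q) process X_t = eps_t + sum_i theta_i eps_{t-i} with
Var(eps_t) = sigma^2, the variance is
  gamma(0) = sigma^2 * (1 + sum_i theta_i^2).
  sum_i theta_i^2 = (0.206)^2 = 0.042436.
  gamma(0) = 1 * (1 + 0.042436) = 1 * 1.042436 = 1.042436, which rounds to 1.0424.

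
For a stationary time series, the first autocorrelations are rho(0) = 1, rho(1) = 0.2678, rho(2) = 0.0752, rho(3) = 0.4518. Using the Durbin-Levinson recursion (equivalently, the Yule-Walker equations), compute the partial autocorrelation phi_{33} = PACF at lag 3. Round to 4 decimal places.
\phi_{33} = 0.4640

The PACF at lag k is phi_{kk}, the last component of the solution
to the Yule-Walker system G_k phi = r_k where
  (G_k)_{ij} = rho(|i - j|), (r_k)_i = rho(i), i,j = 1..k.
Equivalently, Durbin-Levinson gives phi_{kk} iteratively:
  phi_{11} = rho(1)
  phi_{kk} = [rho(k) - sum_{j=1..k-1} phi_{k-1,j} rho(k-j)]
            / [1 - sum_{j=1..k-1} phi_{k-1,j} rho(j)],
  phi_{k,j} = phi_{k-1,j} - phi_{kk} phi_{k-1,k-j},  j = 1..k-1.
Step k = 1:
  phi_11 = rho(1) = 0.2678.
Step k = 2:
  phi_22 = [rho(2) - phi_11 rho(1)] / [1 - phi_11 rho(1)] = [0.0752 - (0.2678)(0.2678)] / [1 - (0.2678)(0.2678)]
         = 0.00348316 / 0.92828316 = 0.003752.
  Update: phi_21 = phi_11 - phi_22 phi_11 = 0.2678 - (0.003752)(0.2678) = 0.266795.
Step k = 3:
  phi_33 = [rho(3) - phi_21 rho(2) - phi_22 rho(1)] / [1 - phi_21 rho(1) - phi_22 rho(2)]
    numerator   = 0.4518 - (0.266795)(0.0752) - (0.003752)(0.2678) = 0.43073215
    denominator = 1 - (0.266795)(0.2678) - (0.003752)(0.0752) = 0.92827009
  phi_33 = 0.43073215 / 0.92827009 = 0.464.
Therefore phi_{33} = 0.4640.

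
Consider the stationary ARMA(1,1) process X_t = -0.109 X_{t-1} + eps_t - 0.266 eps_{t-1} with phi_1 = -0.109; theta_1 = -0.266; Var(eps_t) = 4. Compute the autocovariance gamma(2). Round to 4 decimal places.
\gamma(2) = 0.1703

Multiply the model equation by X_{t-k} and take expectations. With theta_0 = psi_0 = 1 and psi_j the MA(infinity) weights, this gives
  gamma(k) - sum_i phi_i gamma(k-i) = c_k,
  c_k = sigma^2 * sum_{j=k..q} theta_j psi_{j-k}   (c_k = 0 for k > q),
using gamma(-m) = gamma(m).
psi-weights needed (psi_j = theta_j + sum_i phi_i psi_{j-i}):
  psi_1 = theta_1 + phi_1 = -0.266 + (-0.109) = -0.375
Right-hand sides:
  c_0 = sigma^2 (1 + theta_1 psi_1) = 4 * (1 + (-0.266)(-0.375)) = 4 * 1.09975 = 4.399
  c_1 = sigma^2 theta_1 = 4 * (-0.266) = -1.064
  c_2 = 0
Equations for k = 0 and k = 1 (AR order 1):
  gamma(0) = phi_1 gamma(1) + c_0
  gamma(1) = phi_1 gamma(0) + c_1
Substituting the second into the first: gamma(0) (1 - phi_1^2) = c_0 + phi_1 c_1, so
  gamma(0) = (c_0 + phi_1 c_1) / (1 - phi_1^2) = (4.399 + (-0.109)(-1.064)) / (1 - (-0.109)^2) = 4.514976 / 0.988119 = 4.569263.
  gamma(1) = phi_1 gamma(0) + c_1 = (-0.109)(4.569263) + (-1.064) = -1.56205.
For k = 2 (> q): gamma(2) = phi_1 gamma(1) = (-0.109)(-1.56205) = 0.170263.
Therefore gamma(2) = 0.1703 (to 4 decimal places).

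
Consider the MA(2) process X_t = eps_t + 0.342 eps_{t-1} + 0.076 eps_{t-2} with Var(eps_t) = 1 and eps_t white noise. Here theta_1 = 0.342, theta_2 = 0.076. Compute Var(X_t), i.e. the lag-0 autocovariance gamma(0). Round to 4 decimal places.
\gamma(0) = 1.1227

For an MA(q) process X_t = eps_t + sum_i theta_i eps_{t-i} with
Var(eps_t) = sigma^2, the variance is
  gamma(0) = sigma^2 * (1 + sum_i theta_i^2).
  sum_i theta_i^2 = (0.342)^2 + (0.076)^2 = 0.116964 + 0.005776 = 0.12274.
  gamma(0) = 1 * (1 + 0.12274) = 1 * 1.12274 = 1.12274, which rounds to 1.1227.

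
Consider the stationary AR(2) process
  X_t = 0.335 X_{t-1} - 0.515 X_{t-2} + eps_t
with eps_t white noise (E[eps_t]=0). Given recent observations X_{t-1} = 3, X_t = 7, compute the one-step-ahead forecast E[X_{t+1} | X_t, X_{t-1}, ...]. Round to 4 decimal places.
E[X_{t+1} \mid \mathcal F_t] = 0.8000

For an AR(p) model X_t = c + sum_i phi_i X_{t-i} + eps_t, the
one-step-ahead conditional mean is
  E[X_{t+1} | X_t, ...] = c + sum_i phi_i X_{t+1-i}.
Substitute known values:
  E[X_{t+1} | ...] = (0.335) * (7) + (-0.515) * (3)
                   = 0.8000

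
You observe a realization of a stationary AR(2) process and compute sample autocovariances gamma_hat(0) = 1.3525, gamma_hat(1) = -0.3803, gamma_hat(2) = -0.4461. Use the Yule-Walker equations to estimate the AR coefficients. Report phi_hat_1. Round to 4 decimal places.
\hat\phi_{1} = -0.4060

The Yule-Walker equations for an AR(p) process read, in matrix form,
  Gamma_p phi = r_p,   with   (Gamma_p)_{ij} = gamma(|i - j|),
                       (r_p)_i = gamma(i),   i,j = 1..p.
Substitute the sample gammas (Toeplitz matrix and right-hand side of size 2):
  Gamma_p = [[1.3525, -0.3803], [-0.3803, 1.3525]]
  r_p     = [-0.3803, -0.4461]
Written out:
  1.3525 phi_1 - 0.3803 phi_2 = -0.3803
  -0.3803 phi_1 + 1.3525 phi_2 = -0.4461
Solve by Cramer's rule:
  det = gamma(0)^2 - gamma(1)^2 = (1.3525)^2 - (-0.3803)^2 = 1.82925625 - 0.14462809 = 1.68462816
  phi_hat_1 = [gamma(1) gamma(0) - gamma(1) gamma(2)] / det = [(-0.3803)(1.3525) - (-0.3803)(-0.4461)] / 1.68462816 = -0.68400758 / 1.68462816 = -0.406
  phi_hat_2 = [gamma(0) gamma(2) - gamma(1)^2] / det = [(1.3525)(-0.4461) - (-0.3803)^2] / 1.68462816 = -0.74797834 / 1.68462816 = -0.444
So phi_hat = [-0.4060, -0.4440].
Therefore phi_hat_1 = -0.4060.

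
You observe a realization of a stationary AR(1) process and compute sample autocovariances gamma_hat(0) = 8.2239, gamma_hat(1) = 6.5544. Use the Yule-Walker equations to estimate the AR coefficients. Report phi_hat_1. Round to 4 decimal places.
\hat\phi_{1} = 0.7970

The Yule-Walker equations for an AR(p) process read, in matrix form,
  Gamma_p phi = r_p,   with   (Gamma_p)_{ij} = gamma(|i - j|),
                       (r_p)_i = gamma(i),   i,j = 1..p.
Substitute the sample gammas (Toeplitz matrix and right-hand side of size 1):
  Gamma_p = [[8.2239]]
  r_p     = [6.5544]
With p = 1 this is the single equation gamma(0) phi_1 = gamma(1):
  phi_hat_1 = gamma(1) / gamma(0) = 6.5544 / 8.2239 = 0.7970.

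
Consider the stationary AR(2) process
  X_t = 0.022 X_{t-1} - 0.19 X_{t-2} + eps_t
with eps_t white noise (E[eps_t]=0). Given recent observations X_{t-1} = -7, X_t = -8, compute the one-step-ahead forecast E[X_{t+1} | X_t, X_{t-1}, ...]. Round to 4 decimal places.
E[X_{t+1} \mid \mathcal F_t] = 1.1540

For an AR(p) model X_t = c + sum_i phi_i X_{t-i} + eps_t, the
one-step-ahead conditional mean is
  E[X_{t+1} | X_t, ...] = c + sum_i phi_i X_{t+1-i}.
Substitute known values:
  E[X_{t+1} | ...] = (0.022) * (-8) + (-0.19) * (-7)
                   = 1.1540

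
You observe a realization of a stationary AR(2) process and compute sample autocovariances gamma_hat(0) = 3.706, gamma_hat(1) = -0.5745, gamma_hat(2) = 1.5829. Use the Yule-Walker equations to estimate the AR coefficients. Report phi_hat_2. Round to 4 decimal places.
\hat\phi_{2} = 0.4130

The Yule-Walker equations for an AR(p) process read, in matrix form,
  Gamma_p phi = r_p,   with   (Gamma_p)_{ij} = gamma(|i - j|),
                       (r_p)_i = gamma(i),   i,j = 1..p.
Substitute the sample gammas (Toeplitz matrix and right-hand side of size 2):
  Gamma_p = [[3.706, -0.5745], [-0.5745, 3.706]]
  r_p     = [-0.5745, 1.5829]
Written out:
  3.706 phi_1 - 0.5745 phi_2 = -0.5745
  -0.5745 phi_1 + 3.706 phi_2 = 1.5829
Solve by Cramer's rule:
  det = gamma(0)^2 - gamma(1)^2 = (3.706)^2 - (-0.5745)^2 = 13.734436 - 0.33005025 = 13.40438575
  phi_hat_1 = [gamma(1) gamma(0) - gamma(1) gamma(2)] / det = [(-0.5745)(3.706) - (-0.5745)(1.5829)] / 13.40438575 = -1.21972095 / 13.40438575 = -0.091
  phi_hat_2 = [gamma(0) gamma(2) - gamma(1)^2] / det = [(3.706)(1.5829) - (-0.5745)^2] / 13.40438575 = 5.53617715 / 13.40438575 = 0.413
So phi_hat = [-0.0910, 0.4130].
Therefore phi_hat_2 = 0.4130.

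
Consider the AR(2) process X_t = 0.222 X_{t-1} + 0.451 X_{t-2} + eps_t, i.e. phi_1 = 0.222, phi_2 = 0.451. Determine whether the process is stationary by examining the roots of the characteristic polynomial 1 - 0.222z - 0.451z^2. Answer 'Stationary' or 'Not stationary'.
\text{Stationary}

The AR(p) characteristic polynomial is P(z) = 1 - 0.222z - 0.451z^2.
Stationarity requires all roots to lie outside the unit circle, i.e. |z| > 1 for every root.
Set 1 + (-0.222) z + (-0.451) z^2 = 0, i.e. a z^2 + b z + c = 0 with a = -0.451, b = -0.222, c = 1.
Discriminant D = b^2 - 4ac = (-0.222)^2 - 4*(-0.451)*1 = 0.049284 - (-1.804) = 1.853284.
D >= 0, so the roots are real: z = (-b +/- sqrt(D)) / (2a) = (0.222 +/- 1.361354) / (-0.902).
  z_1 = (0.222 + 1.361354) / (-0.902) = -1.7554,   |z_1| = 1.7554.
  z_2 = (0.222 - 1.361354) / (-0.902) = 1.2631,   |z_2| = 1.2631.
Moduli of all roots: 1.7554, 1.2631.
All moduli strictly greater than 1? Yes.
Verdict: Stationary.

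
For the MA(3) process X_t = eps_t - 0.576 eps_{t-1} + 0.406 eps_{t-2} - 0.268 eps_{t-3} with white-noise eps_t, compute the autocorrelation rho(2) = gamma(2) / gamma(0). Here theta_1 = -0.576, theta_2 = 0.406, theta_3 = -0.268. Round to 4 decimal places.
\rho(2) = 0.3573

For an MA(q) process with theta_0 = 1, the autocovariance is
  gamma(k) = sigma^2 * sum_{i=0..q-k} theta_i * theta_{i+k},
and rho(k) = gamma(k) / gamma(0). Sigma^2 cancels.
  numerator   = (1)*(0.406) + (-0.576)*(-0.268) = 0.560368.
  denominator = (1)^2 + (-0.576)^2 + (0.406)^2 + (-0.268)^2 = 1.568436.
  rho(2) = 0.560368 / 1.568436 = 0.3573.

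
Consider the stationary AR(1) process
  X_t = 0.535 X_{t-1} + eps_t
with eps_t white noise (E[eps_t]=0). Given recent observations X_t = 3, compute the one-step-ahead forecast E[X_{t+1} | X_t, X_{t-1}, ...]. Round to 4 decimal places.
E[X_{t+1} \mid \mathcal F_t] = 1.6050

For an AR(p) model X_t = c + sum_i phi_i X_{t-i} + eps_t, the
one-step-ahead conditional mean is
  E[X_{t+1} | X_t, ...] = c + sum_i phi_i X_{t+1-i}.
Substitute known values:
  E[X_{t+1} | ...] = (0.535) * (3)
                   = 1.6050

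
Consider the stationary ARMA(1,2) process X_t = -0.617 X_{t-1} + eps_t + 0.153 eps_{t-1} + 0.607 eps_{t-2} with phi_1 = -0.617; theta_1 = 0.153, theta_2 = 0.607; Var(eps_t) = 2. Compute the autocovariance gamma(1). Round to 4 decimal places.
\gamma(1) = -3.3469

Multiply the model equation by X_{t-k} and take expectations. With theta_0 = psi_0 = 1 and psi_j the MA(infinity) weights, this gives
  gamma(k) - sum_i phi_i gamma(k-i) = c_k,
  c_k = sigma^2 * sum_{j=k..q} theta_j psi_{j-k}   (c_k = 0 for k > q),
using gamma(-m) = gamma(m).
psi-weights needed (psi_j = theta_j + sum_i phi_i psi_{j-i}):
  psi_1 = theta_1 + phi_1 = 0.153 + (-0.617) = -0.464
  psi_2 = theta_2 + phi_1 psi_1 = 0.607 + (-0.617)(-0.464) = 0.893288
Right-hand sides:
  c_0 = sigma^2 (1 + theta_1 psi_1 + theta_2 psi_2) = 2 * (1 + (0.153)(-0.464) + (0.607)(0.893288)) = 2 * 1.471234 = 2.942468
  c_1 = sigma^2 (theta_1 + theta_2 psi_1) = 2 * (0.153 + (0.607)(-0.464)) = -0.257296
  c_2 = sigma^2 theta_2 = 2 * (0.607) = 1.214
Equations for k = 0 and k = 1 (AR order 1):
  gamma(0) = phi_1 gamma(1) + c_0
  gamma(1) = phi_1 gamma(0) + c_1
Substituting the second into the first: gamma(0) (1 - phi_1^2) = c_0 + phi_1 c_1, so
  gamma(0) = (c_0 + phi_1 c_1) / (1 - phi_1^2) = (2.942468 + (-0.617)(-0.257296)) / (1 - (-0.617)^2) = 3.101219 / 0.619311 = 5.007531.
  gamma(1) = phi_1 gamma(0) + c_1 = (-0.617)(5.007531) + (-0.257296) = -3.346943.
Therefore gamma(1) = -3.3469 (to 4 decimal places).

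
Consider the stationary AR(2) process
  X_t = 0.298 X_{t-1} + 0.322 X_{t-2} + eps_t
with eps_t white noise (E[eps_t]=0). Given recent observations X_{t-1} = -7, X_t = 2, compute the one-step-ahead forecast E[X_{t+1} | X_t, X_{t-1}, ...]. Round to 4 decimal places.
E[X_{t+1} \mid \mathcal F_t] = -1.6580

For an AR(p) model X_t = c + sum_i phi_i X_{t-i} + eps_t, the
one-step-ahead conditional mean is
  E[X_{t+1} | X_t, ...] = c + sum_i phi_i X_{t+1-i}.
Substitute known values:
  E[X_{t+1} | ...] = (0.298) * (2) + (0.322) * (-7)
                   = -1.6580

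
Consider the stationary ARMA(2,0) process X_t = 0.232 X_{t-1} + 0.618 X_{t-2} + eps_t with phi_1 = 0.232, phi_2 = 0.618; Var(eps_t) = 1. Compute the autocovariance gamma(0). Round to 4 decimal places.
\gamma(0) = 2.5635

Multiply the model equation by X_{t-k} and take expectations. With theta_0 = psi_0 = 1 and psi_j the MA(infinity) weights, this gives
  gamma(k) - sum_i phi_i gamma(k-i) = c_k,
  c_k = sigma^2 * sum_{j=k..q} theta_j psi_{j-k}   (c_k = 0 for k > q),
using gamma(-m) = gamma(m).
Pure AR (q = 0): c_0 = sigma^2 = 1, c_k = 0 for k >= 1.
Equations for k = 0, 1, 2 (AR order 2, c_2 = 0):
  (E0) gamma(0) = phi_1 gamma(1) + phi_2 gamma(2) + c_0
  (E1) gamma(1) = phi_1 gamma(0) + phi_2 gamma(1) + c_1
  (E2) gamma(2) = phi_1 gamma(1) + phi_2 gamma(0)
From (E1): gamma(1) = A gamma(0) + B with
  A = phi_1 / (1 - phi_2) = 0.232 / 0.382 = 0.60733,   B = c_1 / (1 - phi_2) = 0 / 0.382 = 0.
Insert (E2) into (E0): gamma(0) (1 - phi_2^2) = phi_1 (1 + phi_2) gamma(1) + c_0.
  phi_1 (1 + phi_2) = (0.232)(1.618) = 0.375376,   1 - phi_2^2 = 0.618076.
Replace gamma(1) by A gamma(0) + B and collect gamma(0):
  gamma(0) [0.618076 - (0.375376)(0.60733)] = c_0 = 1
  gamma(0) * 0.390099 = 1
  gamma(0) = 1 / 0.390099 = 2.563452.
Therefore gamma(0) = 2.5635 (to 4 decimal places).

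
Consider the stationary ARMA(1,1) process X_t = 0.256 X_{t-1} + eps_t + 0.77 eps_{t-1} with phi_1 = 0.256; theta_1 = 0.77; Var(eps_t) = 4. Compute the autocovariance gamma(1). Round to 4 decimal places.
\gamma(1) = 5.2575

Multiply the model equation by X_{t-k} and take expectations. With theta_0 = psi_0 = 1 and psi_j the MA(infinity) weights, this gives
  gamma(k) - sum_i phi_i gamma(k-i) = c_k,
  c_k = sigma^2 * sum_{j=k..q} theta_j psi_{j-k}   (c_k = 0 for k > q),
using gamma(-m) = gamma(m).
psi-weights needed (psi_j = theta_j + sum_i phi_i psi_{j-i}):
  psi_1 = theta_1 + phi_1 = 0.77 + (0.256) = 1.026
Right-hand sides:
  c_0 = sigma^2 (1 + theta_1 psi_1) = 4 * (1 + (0.77)(1.026)) = 4 * 1.79002 = 7.16008
  c_1 = sigma^2 theta_1 = 4 * (0.77) = 3.08
  c_2 = 0
Equations for k = 0 and k = 1 (AR order 1):
  gamma(0) = phi_1 gamma(1) + c_0
  gamma(1) = phi_1 gamma(0) + c_1
Substituting the second into the first: gamma(0) (1 - phi_1^2) = c_0 + phi_1 c_1, so
  gamma(0) = (c_0 + phi_1 c_1) / (1 - phi_1^2) = (7.16008 + (0.256)(3.08)) / (1 - (0.256)^2) = 7.94856 / 0.934464 = 8.50601.
  gamma(1) = phi_1 gamma(0) + c_1 = (0.256)(8.50601) + (3.08) = 5.257539.
Therefore gamma(1) = 5.2575 (to 4 decimal places).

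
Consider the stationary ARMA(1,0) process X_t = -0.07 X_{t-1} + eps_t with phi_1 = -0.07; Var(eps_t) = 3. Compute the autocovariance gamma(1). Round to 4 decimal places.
\gamma(1) = -0.2110

Multiply the model equation by X_{t-k} and take expectations. With theta_0 = psi_0 = 1 and psi_j the MA(infinity) weights, this gives
  gamma(k) - sum_i phi_i gamma(k-i) = c_k,
  c_k = sigma^2 * sum_{j=k..q} theta_j psi_{j-k}   (c_k = 0 for k > q),
using gamma(-m) = gamma(m).
Pure AR (q = 0): c_0 = sigma^2 = 3, c_k = 0 for k >= 1.
Equations for k = 0 and k = 1 (AR order 1):
  gamma(0) = phi_1 gamma(1) + c_0
  gamma(1) = phi_1 gamma(0) + c_1
Substituting the second into the first: gamma(0) (1 - phi_1^2) = c_0 + phi_1 c_1, so
  gamma(0) = c_0 / (1 - phi_1^2) = 3 / (1 - (-0.07)^2) = 3 / 0.9951 = 3.014772.
  gamma(1) = phi_1 gamma(0) = (-0.07)(3.014772) = -0.211034.
Therefore gamma(1) = -0.2110 (to 4 decimal places).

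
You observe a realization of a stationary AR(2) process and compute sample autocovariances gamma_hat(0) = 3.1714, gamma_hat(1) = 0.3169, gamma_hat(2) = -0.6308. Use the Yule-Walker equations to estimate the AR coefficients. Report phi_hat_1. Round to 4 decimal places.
\hat\phi_{1} = 0.1210

The Yule-Walker equations for an AR(p) process read, in matrix form,
  Gamma_p phi = r_p,   with   (Gamma_p)_{ij} = gamma(|i - j|),
                       (r_p)_i = gamma(i),   i,j = 1..p.
Substitute the sample gammas (Toeplitz matrix and right-hand side of size 2):
  Gamma_p = [[3.1714, 0.3169], [0.3169, 3.1714]]
  r_p     = [0.3169, -0.6308]
Written out:
  3.1714 phi_1 + 0.3169 phi_2 = 0.3169
  0.3169 phi_1 + 3.1714 phi_2 = -0.6308
Solve by Cramer's rule:
  det = gamma(0)^2 - gamma(1)^2 = (3.1714)^2 - (0.3169)^2 = 10.05777796 - 0.10042561 = 9.95735235
  phi_hat_1 = [gamma(1) gamma(0) - gamma(1) gamma(2)] / det = [(0.3169)(3.1714) - (0.3169)(-0.6308)] / 9.95735235 = 1.20491718 / 9.95735235 = 0.121
  phi_hat_2 = [gamma(0) gamma(2) - gamma(1)^2] / det = [(3.1714)(-0.6308) - (0.3169)^2] / 9.95735235 = -2.10094473 / 9.95735235 = -0.211
So phi_hat = [0.1210, -0.2110].
Therefore phi_hat_1 = 0.1210.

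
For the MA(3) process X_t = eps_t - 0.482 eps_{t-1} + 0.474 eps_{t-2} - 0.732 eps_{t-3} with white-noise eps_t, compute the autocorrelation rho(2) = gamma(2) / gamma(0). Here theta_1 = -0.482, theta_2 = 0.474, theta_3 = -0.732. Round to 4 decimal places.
\rho(2) = 0.4149

For an MA(q) process with theta_0 = 1, the autocovariance is
  gamma(k) = sigma^2 * sum_{i=0..q-k} theta_i * theta_{i+k},
and rho(k) = gamma(k) / gamma(0). Sigma^2 cancels.
  numerator   = (1)*(0.474) + (-0.482)*(-0.732) = 0.826824.
  denominator = (1)^2 + (-0.482)^2 + (0.474)^2 + (-0.732)^2 = 1.992824.
  rho(2) = 0.826824 / 1.992824 = 0.4149.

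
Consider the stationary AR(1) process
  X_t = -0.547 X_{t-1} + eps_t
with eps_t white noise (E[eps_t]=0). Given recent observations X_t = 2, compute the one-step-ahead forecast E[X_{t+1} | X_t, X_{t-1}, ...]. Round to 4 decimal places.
E[X_{t+1} \mid \mathcal F_t] = -1.0940

For an AR(p) model X_t = c + sum_i phi_i X_{t-i} + eps_t, the
one-step-ahead conditional mean is
  E[X_{t+1} | X_t, ...] = c + sum_i phi_i X_{t+1-i}.
Substitute known values:
  E[X_{t+1} | ...] = (-0.547) * (2)
                   = -1.0940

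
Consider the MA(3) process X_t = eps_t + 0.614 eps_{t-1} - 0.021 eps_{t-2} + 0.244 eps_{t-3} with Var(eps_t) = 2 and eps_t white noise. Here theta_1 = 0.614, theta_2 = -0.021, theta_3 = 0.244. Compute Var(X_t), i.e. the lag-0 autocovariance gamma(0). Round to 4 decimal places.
\gamma(0) = 2.8739

For an MA(q) process X_t = eps_t + sum_i theta_i eps_{t-i} with
Var(eps_t) = sigma^2, the variance is
  gamma(0) = sigma^2 * (1 + sum_i theta_i^2).
  sum_i theta_i^2 = (0.614)^2 + (-0.021)^2 + (0.244)^2 = 0.376996 + 0.000441 + 0.059536 = 0.436973.
  gamma(0) = 2 * (1 + 0.436973) = 2 * 1.436973 = 2.873946, which rounds to 2.8739.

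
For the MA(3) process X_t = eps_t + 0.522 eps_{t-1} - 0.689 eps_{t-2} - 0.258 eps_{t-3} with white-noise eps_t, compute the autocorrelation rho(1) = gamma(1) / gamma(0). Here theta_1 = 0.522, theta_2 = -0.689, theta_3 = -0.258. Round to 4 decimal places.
\rho(1) = 0.1875

For an MA(q) process with theta_0 = 1, the autocovariance is
  gamma(k) = sigma^2 * sum_{i=0..q-k} theta_i * theta_{i+k},
and rho(k) = gamma(k) / gamma(0). Sigma^2 cancels.
  numerator   = (1)*(0.522) + (0.522)*(-0.689) + (-0.689)*(-0.258) = 0.340104.
  denominator = (1)^2 + (0.522)^2 + (-0.689)^2 + (-0.258)^2 = 1.813769.
  rho(1) = 0.340104 / 1.813769 = 0.1875.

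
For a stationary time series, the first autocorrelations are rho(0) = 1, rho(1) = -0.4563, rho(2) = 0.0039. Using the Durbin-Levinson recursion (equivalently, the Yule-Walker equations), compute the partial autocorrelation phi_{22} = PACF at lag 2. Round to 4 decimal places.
\phi_{22} = -0.2580

The PACF at lag k is phi_{kk}, the last component of the solution
to the Yule-Walker system G_k phi = r_k where
  (G_k)_{ij} = rho(|i - j|), (r_k)_i = rho(i), i,j = 1..k.
Equivalently, Durbin-Levinson gives phi_{kk} iteratively:
  phi_{11} = rho(1)
  phi_{kk} = [rho(k) - sum_{j=1..k-1} phi_{k-1,j} rho(k-j)]
            / [1 - sum_{j=1..k-1} phi_{k-1,j} rho(j)],
  phi_{k,j} = phi_{k-1,j} - phi_{kk} phi_{k-1,k-j},  j = 1..k-1.
Step k = 1:
  phi_11 = rho(1) = -0.4563.
Step k = 2:
  phi_22 = [rho(2) - phi_11 rho(1)] / [1 - phi_11 rho(1)] = [0.0039 - (-0.4563)(-0.4563)] / [1 - (-0.4563)(-0.4563)]
         = -0.20430969 / 0.79179031 = -0.258.
Therefore phi_{22} = -0.2580.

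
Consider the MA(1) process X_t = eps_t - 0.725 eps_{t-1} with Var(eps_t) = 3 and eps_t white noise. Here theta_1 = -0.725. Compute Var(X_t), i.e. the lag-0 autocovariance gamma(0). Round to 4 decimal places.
\gamma(0) = 4.5769

For an MA(q) process X_t = eps_t + sum_i theta_i eps_{t-i} with
Var(eps_t) = sigma^2, the variance is
  gamma(0) = sigma^2 * (1 + sum_i theta_i^2).
  sum_i theta_i^2 = (-0.725)^2 = 0.525625.
  gamma(0) = 3 * (1 + 0.525625) = 3 * 1.525625 = 4.576875, which rounds to 4.5769.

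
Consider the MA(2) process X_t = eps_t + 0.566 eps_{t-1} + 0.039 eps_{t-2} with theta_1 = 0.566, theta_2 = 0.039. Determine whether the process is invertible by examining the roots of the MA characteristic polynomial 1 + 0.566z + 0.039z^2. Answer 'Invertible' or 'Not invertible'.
\text{Invertible}

The MA(q) characteristic polynomial is P(z) = 1 + 0.566z + 0.039z^2.
Invertibility requires all roots to lie outside the unit circle, i.e. |z| > 1 for every root.
Set 1 + (0.566) z + (0.039) z^2 = 0, i.e. a z^2 + b z + c = 0 with a = 0.039, b = 0.566, c = 1.
Discriminant D = b^2 - 4ac = (0.566)^2 - 4*(0.039)*1 = 0.320356 - (0.156) = 0.164356.
D >= 0, so the roots are real: z = (-b +/- sqrt(D)) / (2a) = (-0.566 +/- 0.405408) / (0.078).
  z_1 = (-0.566 + 0.405408) / (0.078) = -2.0589,   |z_1| = 2.0589.
  z_2 = (-0.566 - 0.405408) / (0.078) = -12.454,   |z_2| = 12.454.
Moduli of all roots: 2.0589, 12.4540.
All moduli strictly greater than 1? Yes.
Verdict: Invertible.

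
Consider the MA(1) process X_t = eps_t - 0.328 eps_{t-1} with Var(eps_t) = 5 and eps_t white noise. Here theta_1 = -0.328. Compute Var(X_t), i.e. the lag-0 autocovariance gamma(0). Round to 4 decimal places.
\gamma(0) = 5.5379

For an MA(q) process X_t = eps_t + sum_i theta_i eps_{t-i} with
Var(eps_t) = sigma^2, the variance is
  gamma(0) = sigma^2 * (1 + sum_i theta_i^2).
  sum_i theta_i^2 = (-0.328)^2 = 0.107584.
  gamma(0) = 5 * (1 + 0.107584) = 5 * 1.107584 = 5.53792, which rounds to 5.5379.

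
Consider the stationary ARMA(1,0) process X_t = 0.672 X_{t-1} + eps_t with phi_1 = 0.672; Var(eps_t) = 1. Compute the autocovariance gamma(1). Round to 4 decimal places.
\gamma(1) = 1.2253

Multiply the model equation by X_{t-k} and take expectations. With theta_0 = psi_0 = 1 and psi_j the MA(infinity) weights, this gives
  gamma(k) - sum_i phi_i gamma(k-i) = c_k,
  c_k = sigma^2 * sum_{j=k..q} theta_j psi_{j-k}   (c_k = 0 for k > q),
using gamma(-m) = gamma(m).
Pure AR (q = 0): c_0 = sigma^2 = 1, c_k = 0 for k >= 1.
Equations for k = 0 and k = 1 (AR order 1):
  gamma(0) = phi_1 gamma(1) + c_0
  gamma(1) = phi_1 gamma(0) + c_1
Substituting the second into the first: gamma(0) (1 - phi_1^2) = c_0 + phi_1 c_1, so
  gamma(0) = c_0 / (1 - phi_1^2) = 1 / (1 - (0.672)^2) = 1 / 0.548416 = 1.823433.
  gamma(1) = phi_1 gamma(0) = (0.672)(1.823433) = 1.225347.
Therefore gamma(1) = 1.2253 (to 4 decimal places).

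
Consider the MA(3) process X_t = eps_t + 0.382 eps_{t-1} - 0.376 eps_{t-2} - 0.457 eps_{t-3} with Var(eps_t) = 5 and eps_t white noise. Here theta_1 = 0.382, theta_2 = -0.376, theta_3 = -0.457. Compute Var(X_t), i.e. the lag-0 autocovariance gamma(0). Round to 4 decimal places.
\gamma(0) = 7.4807

For an MA(q) process X_t = eps_t + sum_i theta_i eps_{t-i} with
Var(eps_t) = sigma^2, the variance is
  gamma(0) = sigma^2 * (1 + sum_i theta_i^2).
  sum_i theta_i^2 = (0.382)^2 + (-0.376)^2 + (-0.457)^2 = 0.145924 + 0.141376 + 0.208849 = 0.496149.
  gamma(0) = 5 * (1 + 0.496149) = 5 * 1.496149 = 7.480745, which rounds to 7.4807.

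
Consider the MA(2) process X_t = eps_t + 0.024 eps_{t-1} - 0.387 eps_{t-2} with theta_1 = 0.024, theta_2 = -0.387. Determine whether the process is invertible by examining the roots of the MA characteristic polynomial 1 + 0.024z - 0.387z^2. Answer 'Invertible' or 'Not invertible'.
\text{Invertible}

The MA(q) characteristic polynomial is P(z) = 1 + 0.024z - 0.387z^2.
Invertibility requires all roots to lie outside the unit circle, i.e. |z| > 1 for every root.
Set 1 + (0.024) z + (-0.387) z^2 = 0, i.e. a z^2 + b z + c = 0 with a = -0.387, b = 0.024, c = 1.
Discriminant D = b^2 - 4ac = (0.024)^2 - 4*(-0.387)*1 = 0.000576 - (-1.548) = 1.548576.
D >= 0, so the roots are real: z = (-b +/- sqrt(D)) / (2a) = (-0.024 +/- 1.244418) / (-0.774).
  z_1 = (-0.024 + 1.244418) / (-0.774) = -1.5768,   |z_1| = 1.5768.
  z_2 = (-0.024 - 1.244418) / (-0.774) = 1.6388,   |z_2| = 1.6388.
Moduli of all roots: 1.5768, 1.6388.
All moduli strictly greater than 1? Yes.
Verdict: Invertible.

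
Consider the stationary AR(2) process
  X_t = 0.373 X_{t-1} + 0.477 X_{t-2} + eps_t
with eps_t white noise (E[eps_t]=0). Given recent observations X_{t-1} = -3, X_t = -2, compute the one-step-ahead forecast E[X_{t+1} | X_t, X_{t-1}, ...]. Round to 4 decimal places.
E[X_{t+1} \mid \mathcal F_t] = -2.1770

For an AR(p) model X_t = c + sum_i phi_i X_{t-i} + eps_t, the
one-step-ahead conditional mean is
  E[X_{t+1} | X_t, ...] = c + sum_i phi_i X_{t+1-i}.
Substitute known values:
  E[X_{t+1} | ...] = (0.373) * (-2) + (0.477) * (-3)
                   = -2.1770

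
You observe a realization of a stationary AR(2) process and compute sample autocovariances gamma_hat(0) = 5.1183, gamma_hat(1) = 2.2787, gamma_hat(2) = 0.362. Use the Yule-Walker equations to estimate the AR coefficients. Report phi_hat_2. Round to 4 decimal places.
\hat\phi_{2} = -0.1590

The Yule-Walker equations for an AR(p) process read, in matrix form,
  Gamma_p phi = r_p,   with   (Gamma_p)_{ij} = gamma(|i - j|),
                       (r_p)_i = gamma(i),   i,j = 1..p.
Substitute the sample gammas (Toeplitz matrix and right-hand side of size 2):
  Gamma_p = [[5.1183, 2.2787], [2.2787, 5.1183]]
  r_p     = [2.2787, 0.362]
Written out:
  5.1183 phi_1 + 2.2787 phi_2 = 2.2787
  2.2787 phi_1 + 5.1183 phi_2 = 0.362
Solve by Cramer's rule:
  det = gamma(0)^2 - gamma(1)^2 = (5.1183)^2 - (2.2787)^2 = 26.19699489 - 5.19247369 = 21.0045212
  phi_hat_1 = [gamma(1) gamma(0) - gamma(1) gamma(2)] / det = [(2.2787)(5.1183) - (2.2787)(0.362)] / 21.0045212 = 10.83818081 / 21.0045212 = 0.516
  phi_hat_2 = [gamma(0) gamma(2) - gamma(1)^2] / det = [(5.1183)(0.362) - (2.2787)^2] / 21.0045212 = -3.33964909 / 21.0045212 = -0.159
So phi_hat = [0.5160, -0.1590].
Therefore phi_hat_2 = -0.1590.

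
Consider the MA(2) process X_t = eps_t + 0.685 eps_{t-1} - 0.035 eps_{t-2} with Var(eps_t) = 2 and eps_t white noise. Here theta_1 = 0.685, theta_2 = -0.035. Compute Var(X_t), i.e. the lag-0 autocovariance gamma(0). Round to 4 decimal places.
\gamma(0) = 2.9409

For an MA(q) process X_t = eps_t + sum_i theta_i eps_{t-i} with
Var(eps_t) = sigma^2, the variance is
  gamma(0) = sigma^2 * (1 + sum_i theta_i^2).
  sum_i theta_i^2 = (0.685)^2 + (-0.035)^2 = 0.469225 + 0.001225 = 0.47045.
  gamma(0) = 2 * (1 + 0.47045) = 2 * 1.47045 = 2.9409.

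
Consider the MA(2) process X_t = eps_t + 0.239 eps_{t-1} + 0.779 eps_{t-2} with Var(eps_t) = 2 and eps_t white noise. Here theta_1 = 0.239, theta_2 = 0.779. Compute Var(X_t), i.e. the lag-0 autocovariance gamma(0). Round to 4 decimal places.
\gamma(0) = 3.3279

For an MA(q) process X_t = eps_t + sum_i theta_i eps_{t-i} with
Var(eps_t) = sigma^2, the variance is
  gamma(0) = sigma^2 * (1 + sum_i theta_i^2).
  sum_i theta_i^2 = (0.239)^2 + (0.779)^2 = 0.057121 + 0.606841 = 0.663962.
  gamma(0) = 2 * (1 + 0.663962) = 2 * 1.663962 = 3.327924, which rounds to 3.3279.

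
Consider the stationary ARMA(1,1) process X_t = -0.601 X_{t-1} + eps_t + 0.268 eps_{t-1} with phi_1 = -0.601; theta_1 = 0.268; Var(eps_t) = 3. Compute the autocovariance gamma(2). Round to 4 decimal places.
\gamma(2) = 0.7885

Multiply the model equation by X_{t-k} and take expectations. With theta_0 = psi_0 = 1 and psi_j the MA(infinity) weights, this gives
  gamma(k) - sum_i phi_i gamma(k-i) = c_k,
  c_k = sigma^2 * sum_{j=k..q} theta_j psi_{j-k}   (c_k = 0 for k > q),
using gamma(-m) = gamma(m).
psi-weights needed (psi_j = theta_j + sum_i phi_i psi_{j-i}):
  psi_1 = theta_1 + phi_1 = 0.268 + (-0.601) = -0.333
Right-hand sides:
  c_0 = sigma^2 (1 + theta_1 psi_1) = 3 * (1 + (0.268)(-0.333)) = 3 * 0.910756 = 2.732268
  c_1 = sigma^2 theta_1 = 3 * (0.268) = 0.804
  c_2 = 0
Equations for k = 0 and k = 1 (AR order 1):
  gamma(0) = phi_1 gamma(1) + c_0
  gamma(1) = phi_1 gamma(0) + c_1
Substituting the second into the first: gamma(0) (1 - phi_1^2) = c_0 + phi_1 c_1, so
  gamma(0) = (c_0 + phi_1 c_1) / (1 - phi_1^2) = (2.732268 + (-0.601)(0.804)) / (1 - (-0.601)^2) = 2.249064 / 0.638799 = 3.520769.
  gamma(1) = phi_1 gamma(0) + c_1 = (-0.601)(3.520769) + (0.804) = -1.311982.
For k = 2 (> q): gamma(2) = phi_1 gamma(1) = (-0.601)(-1.311982) = 0.788501.
Therefore gamma(2) = 0.7885 (to 4 decimal places).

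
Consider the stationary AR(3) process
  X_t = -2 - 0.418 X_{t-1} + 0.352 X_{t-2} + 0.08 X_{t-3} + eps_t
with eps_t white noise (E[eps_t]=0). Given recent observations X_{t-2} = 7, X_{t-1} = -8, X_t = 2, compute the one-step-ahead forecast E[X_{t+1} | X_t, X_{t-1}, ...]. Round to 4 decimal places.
E[X_{t+1} \mid \mathcal F_t] = -5.0920

For an AR(p) model X_t = c + sum_i phi_i X_{t-i} + eps_t, the
one-step-ahead conditional mean is
  E[X_{t+1} | X_t, ...] = c + sum_i phi_i X_{t+1-i}.
Substitute known values:
  E[X_{t+1} | ...] = -2 + (-0.418) * (2) + (0.352) * (-8) + (0.08) * (7)
                   = -5.0920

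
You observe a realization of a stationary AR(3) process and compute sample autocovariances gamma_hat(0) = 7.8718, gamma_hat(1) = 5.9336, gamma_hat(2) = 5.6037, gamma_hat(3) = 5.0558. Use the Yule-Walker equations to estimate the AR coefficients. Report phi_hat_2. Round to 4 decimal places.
\hat\phi_{2} = 0.2890

The Yule-Walker equations for an AR(p) process read, in matrix form,
  Gamma_p phi = r_p,   with   (Gamma_p)_{ij} = gamma(|i - j|),
                       (r_p)_i = gamma(i),   i,j = 1..p.
Substitute the sample gammas (Toeplitz matrix and right-hand side of size 3):
  Gamma_p = [[7.8718, 5.9336, 5.6037], [5.9336, 7.8718, 5.9336], [5.6037, 5.9336, 7.8718]]
  r_p     = [5.9336, 5.6037, 5.0558]
Written out (R1..R3):
  (R1) 7.8718 phi_1 + 5.9336 phi_2 + 5.6037 phi_3 = 5.9336
  (R2) 5.9336 phi_1 + 7.8718 phi_2 + 5.9336 phi_3 = 5.6037
  (R3) 5.6037 phi_1 + 5.9336 phi_2 + 7.8718 phi_3 = 5.0558
Gaussian elimination:
  R2 <- R2 - (5.9336/7.8718) R1 = R2 - (0.753779) R1:  3.399175 phi_2 + 1.709647 phi_3 = 1.131075
  R3 <- R3 - (5.6037/7.8718) R1 = R3 - (0.71187) R1:  1.709647 phi_2 + 3.882693 phi_3 = 0.831847
  R3 <- R3 - (1.709647/3.399175) R2 = R3 - (0.502959) R2:  3.02281 phi_3 = 0.262962
Back-substitution:
  phi_hat_3 = 0.262962 / 3.02281 = 0.086993
  phi_hat_2 = (1.131075 - (1.709647)(0.086993)) / 3.399175 = 0.288996
  phi_hat_1 = (5.9336 - (5.9336)(0.288996) - (5.6037)(0.086993)) / 7.8718 = 0.474013
So phi_hat = [0.4740, 0.2890, 0.0870].
Therefore phi_hat_2 = 0.2890.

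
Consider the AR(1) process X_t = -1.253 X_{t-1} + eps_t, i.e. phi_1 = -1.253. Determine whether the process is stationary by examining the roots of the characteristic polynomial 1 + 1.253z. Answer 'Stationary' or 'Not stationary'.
\text{Not stationary}

The AR(p) characteristic polynomial is P(z) = 1 + 1.253z.
Stationarity requires all roots to lie outside the unit circle, i.e. |z| > 1 for every root.
This is linear in z: 1 + (1.253) z = 0  =>  z = -1/(1.253) = -0.798085,  |z| = 0.798085.
Moduli of all roots: 0.7981.
All moduli strictly greater than 1? No.
Verdict: Not stationary.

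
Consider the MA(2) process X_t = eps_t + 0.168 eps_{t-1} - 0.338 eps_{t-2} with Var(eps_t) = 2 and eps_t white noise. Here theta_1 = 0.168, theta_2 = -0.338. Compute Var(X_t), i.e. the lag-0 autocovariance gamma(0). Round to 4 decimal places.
\gamma(0) = 2.2849

For an MA(q) process X_t = eps_t + sum_i theta_i eps_{t-i} with
Var(eps_t) = sigma^2, the variance is
  gamma(0) = sigma^2 * (1 + sum_i theta_i^2).
  sum_i theta_i^2 = (0.168)^2 + (-0.338)^2 = 0.028224 + 0.114244 = 0.142468.
  gamma(0) = 2 * (1 + 0.142468) = 2 * 1.142468 = 2.284936, which rounds to 2.2849.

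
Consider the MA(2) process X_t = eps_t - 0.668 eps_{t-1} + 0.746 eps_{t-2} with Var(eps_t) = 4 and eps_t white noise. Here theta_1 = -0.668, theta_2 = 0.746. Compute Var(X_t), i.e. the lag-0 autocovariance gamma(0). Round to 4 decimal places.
\gamma(0) = 8.0110

For an MA(q) process X_t = eps_t + sum_i theta_i eps_{t-i} with
Var(eps_t) = sigma^2, the variance is
  gamma(0) = sigma^2 * (1 + sum_i theta_i^2).
  sum_i theta_i^2 = (-0.668)^2 + (0.746)^2 = 0.446224 + 0.556516 = 1.00274.
  gamma(0) = 4 * (1 + 1.00274) = 4 * 2.00274 = 8.01096, which rounds to 8.0110.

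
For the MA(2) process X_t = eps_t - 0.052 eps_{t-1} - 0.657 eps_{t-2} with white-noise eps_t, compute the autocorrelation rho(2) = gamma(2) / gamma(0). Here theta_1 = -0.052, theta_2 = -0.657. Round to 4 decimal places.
\rho(2) = -0.4580

For an MA(q) process with theta_0 = 1, the autocovariance is
  gamma(k) = sigma^2 * sum_{i=0..q-k} theta_i * theta_{i+k},
and rho(k) = gamma(k) / gamma(0). Sigma^2 cancels.
  numerator   = (1)*(-0.657) = -0.657.
  denominator = (1)^2 + (-0.052)^2 + (-0.657)^2 = 1.434353.
  rho(2) = -0.657 / 1.434353 = -0.4580.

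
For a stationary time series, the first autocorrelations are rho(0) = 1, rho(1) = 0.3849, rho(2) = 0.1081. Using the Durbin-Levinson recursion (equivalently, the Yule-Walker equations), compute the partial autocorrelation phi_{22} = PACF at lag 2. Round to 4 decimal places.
\phi_{22} = -0.0470

The PACF at lag k is phi_{kk}, the last component of the solution
to the Yule-Walker system G_k phi = r_k where
  (G_k)_{ij} = rho(|i - j|), (r_k)_i = rho(i), i,j = 1..k.
Equivalently, Durbin-Levinson gives phi_{kk} iteratively:
  phi_{11} = rho(1)
  phi_{kk} = [rho(k) - sum_{j=1..k-1} phi_{k-1,j} rho(k-j)]
            / [1 - sum_{j=1..k-1} phi_{k-1,j} rho(j)],
  phi_{k,j} = phi_{k-1,j} - phi_{kk} phi_{k-1,k-j},  j = 1..k-1.
Step k = 1:
  phi_11 = rho(1) = 0.3849.
Step k = 2:
  phi_22 = [rho(2) - phi_11 rho(1)] / [1 - phi_11 rho(1)] = [0.1081 - (0.3849)(0.3849)] / [1 - (0.3849)(0.3849)]
         = -0.04004801 / 0.85185199 = -0.047.
Therefore phi_{22} = -0.0470.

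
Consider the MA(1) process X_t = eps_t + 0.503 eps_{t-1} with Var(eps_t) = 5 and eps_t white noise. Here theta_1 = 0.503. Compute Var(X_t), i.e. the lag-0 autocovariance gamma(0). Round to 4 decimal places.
\gamma(0) = 6.2650

For an MA(q) process X_t = eps_t + sum_i theta_i eps_{t-i} with
Var(eps_t) = sigma^2, the variance is
  gamma(0) = sigma^2 * (1 + sum_i theta_i^2).
  sum_i theta_i^2 = (0.503)^2 = 0.253009.
  gamma(0) = 5 * (1 + 0.253009) = 5 * 1.253009 = 6.265045, which rounds to 6.2650.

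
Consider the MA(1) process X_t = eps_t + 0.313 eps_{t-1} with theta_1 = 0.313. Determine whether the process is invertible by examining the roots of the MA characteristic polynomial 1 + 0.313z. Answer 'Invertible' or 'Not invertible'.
\text{Invertible}

The MA(q) characteristic polynomial is P(z) = 1 + 0.313z.
Invertibility requires all roots to lie outside the unit circle, i.e. |z| > 1 for every root.
This is linear in z: 1 + (0.313) z = 0  =>  z = -1/(0.313) = -3.194888,  |z| = 3.194888.
Moduli of all roots: 3.1949.
All moduli strictly greater than 1? Yes.
Verdict: Invertible.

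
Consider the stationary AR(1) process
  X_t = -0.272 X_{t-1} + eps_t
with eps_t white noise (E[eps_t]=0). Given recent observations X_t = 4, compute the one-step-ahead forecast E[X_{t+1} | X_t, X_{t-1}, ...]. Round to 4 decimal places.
E[X_{t+1} \mid \mathcal F_t] = -1.0880

For an AR(p) model X_t = c + sum_i phi_i X_{t-i} + eps_t, the
one-step-ahead conditional mean is
  E[X_{t+1} | X_t, ...] = c + sum_i phi_i X_{t+1-i}.
Substitute known values:
  E[X_{t+1} | ...] = (-0.272) * (4)
                   = -1.0880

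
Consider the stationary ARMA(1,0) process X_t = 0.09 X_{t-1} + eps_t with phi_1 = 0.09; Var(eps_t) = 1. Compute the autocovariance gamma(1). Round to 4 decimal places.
\gamma(1) = 0.0907

Multiply the model equation by X_{t-k} and take expectations. With theta_0 = psi_0 = 1 and psi_j the MA(infinity) weights, this gives
  gamma(k) - sum_i phi_i gamma(k-i) = c_k,
  c_k = sigma^2 * sum_{j=k..q} theta_j psi_{j-k}   (c_k = 0 for k > q),
using gamma(-m) = gamma(m).
Pure AR (q = 0): c_0 = sigma^2 = 1, c_k = 0 for k >= 1.
Equations for k = 0 and k = 1 (AR order 1):
  gamma(0) = phi_1 gamma(1) + c_0
  gamma(1) = phi_1 gamma(0) + c_1
Substituting the second into the first: gamma(0) (1 - phi_1^2) = c_0 + phi_1 c_1, so
  gamma(0) = c_0 / (1 - phi_1^2) = 1 / (1 - (0.09)^2) = 1 / 0.9919 = 1.008166.
  gamma(1) = phi_1 gamma(0) = (0.09)(1.008166) = 0.090735.
Therefore gamma(1) = 0.0907 (to 4 decimal places).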